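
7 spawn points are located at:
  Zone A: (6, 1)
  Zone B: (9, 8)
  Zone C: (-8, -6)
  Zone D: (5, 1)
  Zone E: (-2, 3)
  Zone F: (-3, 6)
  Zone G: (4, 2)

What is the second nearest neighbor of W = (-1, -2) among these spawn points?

Since √ is increasing, it suffices to compare squared distances:
d²(W, Zone A) = 49 + 9 = 58
d²(W, Zone B) = 100 + 100 = 200
d²(W, Zone C) = 49 + 16 = 65
d²(W, Zone D) = 36 + 9 = 45
d²(W, Zone E) = 1 + 25 = 26
d²(W, Zone F) = 4 + 64 = 68
d²(W, Zone G) = 25 + 16 = 41
Sorted ascending: Zone E, Zone G, Zone D, … — the second-nearest is Zone G.

Zone G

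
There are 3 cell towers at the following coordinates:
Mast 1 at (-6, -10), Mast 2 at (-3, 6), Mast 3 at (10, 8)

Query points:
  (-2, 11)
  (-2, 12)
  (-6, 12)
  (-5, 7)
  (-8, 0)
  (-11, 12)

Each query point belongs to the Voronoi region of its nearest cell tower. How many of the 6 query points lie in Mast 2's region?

6

(-2, 11) — d² to each: Mast 1:457, Mast 2:26, Mast 3:153 → nearest is Mast 2
(-2, 12) — d² to each: Mast 1:500, Mast 2:37, Mast 3:160 → nearest is Mast 2
(-6, 12) — d² to each: Mast 1:484, Mast 2:45, Mast 3:272 → nearest is Mast 2
(-5, 7) — d² to each: Mast 1:290, Mast 2:5, Mast 3:226 → nearest is Mast 2
(-8, 0) — d² to each: Mast 1:104, Mast 2:61, Mast 3:388 → nearest is Mast 2
(-11, 12) — d² to each: Mast 1:509, Mast 2:100, Mast 3:457 → nearest is Mast 2
6 of the 6 points have Mast 2 as nearest.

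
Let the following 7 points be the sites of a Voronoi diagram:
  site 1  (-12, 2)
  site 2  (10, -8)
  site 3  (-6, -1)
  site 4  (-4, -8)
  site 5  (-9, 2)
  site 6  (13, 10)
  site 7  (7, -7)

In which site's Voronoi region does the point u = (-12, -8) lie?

Squared Euclidean distances:
d²(u, site 1) = (-12−(-12))² + (-8−2)² = 0 + 100 = 100
d²(u, site 2) = (-12−10)² + (-8−(-8))² = 484 + 0 = 484
d²(u, site 3) = (-12−(-6))² + (-8−(-1))² = 36 + 49 = 85
d²(u, site 4) = (-12−(-4))² + (-8−(-8))² = 64 + 0 = 64
d²(u, site 5) = (-12−(-9))² + (-8−2)² = 9 + 100 = 109
d²(u, site 6) = (-12−13)² + (-8−10)² = 625 + 324 = 949
d²(u, site 7) = (-12−7)² + (-8−(-7))² = 361 + 1 = 362
site 4 is nearest.

site 4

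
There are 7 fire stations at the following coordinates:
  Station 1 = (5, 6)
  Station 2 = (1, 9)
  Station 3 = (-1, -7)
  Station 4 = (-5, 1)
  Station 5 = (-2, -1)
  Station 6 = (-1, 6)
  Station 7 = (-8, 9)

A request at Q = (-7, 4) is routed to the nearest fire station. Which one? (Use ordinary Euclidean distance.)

Since √ is increasing, it suffices to compare squared distances:
d²(Q, Station 1) = (-7−5)² + (4−6)² = 144 + 4 = 148
d²(Q, Station 2) = (-7−1)² + (4−9)² = 64 + 25 = 89
d²(Q, Station 3) = (-7−(-1))² + (4−(-7))² = 36 + 121 = 157
d²(Q, Station 4) = (-7−(-5))² + (4−1)² = 4 + 9 = 13
d²(Q, Station 5) = (-7−(-2))² + (4−(-1))² = 25 + 25 = 50
d²(Q, Station 6) = (-7−(-1))² + (4−6)² = 36 + 4 = 40
d²(Q, Station 7) = (-7−(-8))² + (4−9)² = 1 + 25 = 26
Minimum is at Station 4.

Station 4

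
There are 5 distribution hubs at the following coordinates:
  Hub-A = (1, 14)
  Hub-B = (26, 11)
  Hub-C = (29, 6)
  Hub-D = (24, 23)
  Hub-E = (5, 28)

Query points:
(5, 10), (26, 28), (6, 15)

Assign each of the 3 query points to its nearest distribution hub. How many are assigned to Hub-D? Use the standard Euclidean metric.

(5, 10) — d² to each: Hub-A:32, Hub-B:442, Hub-C:592, Hub-D:530, Hub-E:324 → nearest is Hub-A
(26, 28) — d² to each: Hub-A:821, Hub-B:289, Hub-C:493, Hub-D:29, Hub-E:441 → nearest is Hub-D
(6, 15) — d² to each: Hub-A:26, Hub-B:416, Hub-C:610, Hub-D:388, Hub-E:170 → nearest is Hub-A
1 of the 3 points has Hub-D as nearest.

1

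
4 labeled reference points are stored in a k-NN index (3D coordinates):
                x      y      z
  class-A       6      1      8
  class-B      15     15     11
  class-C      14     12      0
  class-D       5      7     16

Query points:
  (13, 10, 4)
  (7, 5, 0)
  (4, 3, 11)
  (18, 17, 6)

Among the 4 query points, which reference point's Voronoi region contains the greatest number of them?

(13, 10, 4) — d² to each: class-A:146, class-B:78, class-C:21, class-D:217 → nearest is class-C
(7, 5, 0) — d² to each: class-A:81, class-B:285, class-C:98, class-D:264 → nearest is class-A
(4, 3, 11) — d² to each: class-A:17, class-B:265, class-C:302, class-D:42 → nearest is class-A
(18, 17, 6) — d² to each: class-A:404, class-B:38, class-C:77, class-D:369 → nearest is class-B
Tally — class-A:2, class-B:1, class-C:1. class-A captures the most (2).

class-A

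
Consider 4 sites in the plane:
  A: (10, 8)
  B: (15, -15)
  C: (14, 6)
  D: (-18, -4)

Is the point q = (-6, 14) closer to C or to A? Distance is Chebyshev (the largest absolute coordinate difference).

d(q,C) = max(20, 8) = 20
d(q,A) = max(16, 6) = 16
20 > 16, so A is closer.

A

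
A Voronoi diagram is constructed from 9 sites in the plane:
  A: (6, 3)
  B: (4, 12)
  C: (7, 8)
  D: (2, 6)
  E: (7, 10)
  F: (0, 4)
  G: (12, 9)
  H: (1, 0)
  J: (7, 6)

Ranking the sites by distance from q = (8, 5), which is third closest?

Squared Euclidean distances:
|qA|² = 4 + 4 = 8
|qB|² = 16 + 49 = 65
|qC|² = 1 + 9 = 10
|qD|² = 36 + 1 = 37
|qE|² = 1 + 25 = 26
|qF|² = 64 + 1 = 65
|qG|² = 16 + 16 = 32
|qH|² = 49 + 25 = 74
|qJ|² = 1 + 1 = 2
Sorted ascending: J, A, C, E, … — the third-nearest is C.

C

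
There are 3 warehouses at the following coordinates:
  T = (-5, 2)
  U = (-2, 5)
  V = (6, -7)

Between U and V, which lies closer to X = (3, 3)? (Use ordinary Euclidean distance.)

Compare squared distances:
|XU|² = (3−(-2))² + (3−5)² = 25 + 4 = 29
|XV|² = (3−6)² + (3−(-7))² = 9 + 100 = 109
29 < 109, so U is closer.

U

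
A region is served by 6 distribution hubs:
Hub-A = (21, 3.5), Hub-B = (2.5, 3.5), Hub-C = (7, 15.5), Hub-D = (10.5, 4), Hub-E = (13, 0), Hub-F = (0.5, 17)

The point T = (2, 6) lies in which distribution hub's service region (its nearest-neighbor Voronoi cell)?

Hub-B

Squared Euclidean distances:
d²(T, Hub-A) = (2−21)² + (6−3.5)² = 361 + 6.25 = 367.25
d²(T, Hub-B) = (2−2.5)² + (6−3.5)² = 0.25 + 6.25 = 6.5
d²(T, Hub-C) = (2−7)² + (6−15.5)² = 25 + 90.25 = 115.25
d²(T, Hub-D) = (2−10.5)² + (6−4)² = 72.25 + 4 = 76.25
d²(T, Hub-E) = (2−13)² + (6−0)² = 121 + 36 = 157
d²(T, Hub-F) = (2−0.5)² + (6−17)² = 2.25 + 121 = 123.25
Hub-B is nearest.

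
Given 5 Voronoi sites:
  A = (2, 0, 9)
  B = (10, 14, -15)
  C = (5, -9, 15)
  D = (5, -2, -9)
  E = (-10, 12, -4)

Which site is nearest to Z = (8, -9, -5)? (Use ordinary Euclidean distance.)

Compare squared distances (the ordering matches that of the actual distances):
|ZA|² = (8−2)² + (-9−0)² + (-5−9)² = 36 + 81 + 196 = 313
|ZB|² = (8−10)² + (-9−14)² + (-5−(-15))² = 4 + 529 + 100 = 633
|ZC|² = (8−5)² + (-9−(-9))² + (-5−15)² = 9 + 0 + 400 = 409
|ZD|² = (8−5)² + (-9−(-2))² + (-5−(-9))² = 9 + 49 + 16 = 74
|ZE|² = (8−(-10))² + (-9−12)² + (-5−(-4))² = 324 + 441 + 1 = 766
Minimum is at D.

D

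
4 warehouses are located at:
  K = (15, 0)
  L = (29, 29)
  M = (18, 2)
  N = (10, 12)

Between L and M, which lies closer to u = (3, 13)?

Compare squared distances:
|uL|² = (3−29)² + (13−29)² = 676 + 256 = 932
|uM|² = (3−18)² + (13−2)² = 225 + 121 = 346
932 > 346, so M is closer.

M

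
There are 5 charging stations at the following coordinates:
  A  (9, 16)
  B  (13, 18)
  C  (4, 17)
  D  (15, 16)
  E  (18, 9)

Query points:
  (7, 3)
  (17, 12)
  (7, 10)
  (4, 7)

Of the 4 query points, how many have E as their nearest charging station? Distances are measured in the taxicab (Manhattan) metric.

(7, 3) — d to each: A:15, B:21, C:17, D:21, E:17 → nearest is A
(17, 12) — d to each: A:12, B:10, C:18, D:6, E:4 → nearest is E
(7, 10) — d to each: A:8, B:14, C:10, D:14, E:12 → nearest is A
(4, 7) — d to each: A:14, B:20, C:10, D:20, E:16 → nearest is C
1 of the 4 points has E as nearest.

1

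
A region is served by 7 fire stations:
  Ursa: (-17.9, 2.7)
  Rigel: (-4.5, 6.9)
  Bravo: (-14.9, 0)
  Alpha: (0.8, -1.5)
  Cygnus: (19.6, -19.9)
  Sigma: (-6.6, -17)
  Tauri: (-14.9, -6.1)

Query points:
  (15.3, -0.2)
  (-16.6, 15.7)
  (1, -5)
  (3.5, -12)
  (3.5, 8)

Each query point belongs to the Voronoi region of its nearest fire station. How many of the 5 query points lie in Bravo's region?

(15.3, -0.2) — d² to each: Ursa:1110.65, Rigel:442.45, Bravo:912.08, Alpha:211.94, Cygnus:406.58, Sigma:761.85, Tauri:946.85 → nearest is Alpha
(-16.6, 15.7) — d² to each: Ursa:170.69, Rigel:223.85, Bravo:249.38, Alpha:598.6, Cygnus:2577.8, Sigma:1169.29, Tauri:478.13 → nearest is Ursa
(1, -5) — d² to each: Ursa:416.5, Rigel:171.86, Bravo:277.81, Alpha:12.29, Cygnus:567.97, Sigma:201.76, Tauri:254.02 → nearest is Alpha
(3.5, -12) — d² to each: Ursa:674.05, Rigel:421.21, Bravo:482.56, Alpha:117.54, Cygnus:321.62, Sigma:127.01, Tauri:373.37 → nearest is Alpha
(3.5, 8) — d² to each: Ursa:486.05, Rigel:65.21, Bravo:402.56, Alpha:97.54, Cygnus:1037.62, Sigma:727.01, Tauri:537.37 → nearest is Rigel
0 of the 5 points have Bravo as nearest.

0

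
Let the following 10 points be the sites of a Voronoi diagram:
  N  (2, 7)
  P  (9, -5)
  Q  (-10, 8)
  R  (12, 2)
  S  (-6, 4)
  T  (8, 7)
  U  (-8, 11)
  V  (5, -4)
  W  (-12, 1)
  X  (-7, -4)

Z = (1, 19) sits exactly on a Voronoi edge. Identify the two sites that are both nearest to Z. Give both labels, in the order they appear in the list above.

Squared distances from Z to each site:
|ZN|² = (1−2)² + (19−7)² = 1 + 144 = 145
|ZP|² = (1−9)² + (19−(-5))² = 64 + 576 = 640
|ZQ|² = (1−(-10))² + (19−8)² = 121 + 121 = 242
|ZR|² = (1−12)² + (19−2)² = 121 + 289 = 410
|ZS|² = (1−(-6))² + (19−4)² = 49 + 225 = 274
|ZT|² = (1−8)² + (19−7)² = 49 + 144 = 193
|ZU|² = (1−(-8))² + (19−11)² = 81 + 64 = 145
|ZV|² = (1−5)² + (19−(-4))² = 16 + 529 = 545
|ZW|² = (1−(-12))² + (19−1)² = 169 + 324 = 493
|ZX|² = (1−(-7))² + (19−(-4))² = 64 + 529 = 593
Z is equidistant from N and U (both at squared distance 145), and every other site is strictly farther — so Z lies on the N–U Voronoi edge.

N and U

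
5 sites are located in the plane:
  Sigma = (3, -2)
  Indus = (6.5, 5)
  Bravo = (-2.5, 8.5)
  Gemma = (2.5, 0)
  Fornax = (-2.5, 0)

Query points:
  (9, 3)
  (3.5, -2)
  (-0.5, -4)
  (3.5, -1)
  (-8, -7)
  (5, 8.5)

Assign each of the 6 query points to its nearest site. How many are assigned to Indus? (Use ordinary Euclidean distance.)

2

(9, 3) — d² to each: Sigma:61, Indus:10.25, Bravo:162.5, Gemma:51.25, Fornax:141.25 → nearest is Indus
(3.5, -2) — d² to each: Sigma:0.25, Indus:58, Bravo:146.25, Gemma:5, Fornax:40 → nearest is Sigma
(-0.5, -4) — d² to each: Sigma:16.25, Indus:130, Bravo:160.25, Gemma:25, Fornax:20 → nearest is Sigma
(3.5, -1) — d² to each: Sigma:1.25, Indus:45, Bravo:126.25, Gemma:2, Fornax:37 → nearest is Sigma
(-8, -7) — d² to each: Sigma:146, Indus:354.25, Bravo:270.5, Gemma:159.25, Fornax:79.25 → nearest is Fornax
(5, 8.5) — d² to each: Sigma:114.25, Indus:14.5, Bravo:56.25, Gemma:78.5, Fornax:128.5 → nearest is Indus
2 of the 6 points have Indus as nearest.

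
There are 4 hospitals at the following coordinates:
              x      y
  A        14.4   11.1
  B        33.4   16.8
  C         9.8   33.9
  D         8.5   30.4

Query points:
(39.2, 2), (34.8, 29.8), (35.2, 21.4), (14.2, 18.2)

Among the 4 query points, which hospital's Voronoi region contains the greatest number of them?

(39.2, 2) — d² to each: A:697.85, B:252.68, C:1881.97, D:1749.05 → nearest is B
(34.8, 29.8) — d² to each: A:765.85, B:170.96, C:641.81, D:692.05 → nearest is B
(35.2, 21.4) — d² to each: A:538.73, B:24.4, C:801.41, D:793.89 → nearest is B
(14.2, 18.2) — d² to each: A:50.45, B:370.6, C:265.85, D:181.33 → nearest is A
Tally — A:1, B:3. B captures the most (3).

B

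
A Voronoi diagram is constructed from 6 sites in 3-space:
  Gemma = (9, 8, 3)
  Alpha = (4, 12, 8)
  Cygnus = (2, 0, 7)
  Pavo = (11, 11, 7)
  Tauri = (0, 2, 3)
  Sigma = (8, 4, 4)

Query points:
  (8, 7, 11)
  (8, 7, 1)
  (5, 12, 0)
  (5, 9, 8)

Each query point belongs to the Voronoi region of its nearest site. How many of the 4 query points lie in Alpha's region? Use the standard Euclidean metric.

(8, 7, 11) — d² to each: Gemma:66, Alpha:50, Cygnus:101, Pavo:41, Tauri:153, Sigma:58 → nearest is Pavo
(8, 7, 1) — d² to each: Gemma:6, Alpha:90, Cygnus:121, Pavo:61, Tauri:93, Sigma:18 → nearest is Gemma
(5, 12, 0) — d² to each: Gemma:41, Alpha:65, Cygnus:202, Pavo:86, Tauri:134, Sigma:89 → nearest is Gemma
(5, 9, 8) — d² to each: Gemma:42, Alpha:10, Cygnus:91, Pavo:41, Tauri:99, Sigma:50 → nearest is Alpha
1 of the 4 points has Alpha as nearest.

1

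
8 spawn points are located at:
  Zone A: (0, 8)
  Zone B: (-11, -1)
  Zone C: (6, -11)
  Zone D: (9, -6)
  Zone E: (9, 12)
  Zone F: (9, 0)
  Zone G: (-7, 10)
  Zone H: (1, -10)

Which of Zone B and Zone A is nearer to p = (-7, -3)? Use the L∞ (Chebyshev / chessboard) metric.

Zone B

d(p, Zone B) = max(4, 2) = 4
d(p, Zone A) = max(7, 11) = 11
4 < 11, so Zone B is closer.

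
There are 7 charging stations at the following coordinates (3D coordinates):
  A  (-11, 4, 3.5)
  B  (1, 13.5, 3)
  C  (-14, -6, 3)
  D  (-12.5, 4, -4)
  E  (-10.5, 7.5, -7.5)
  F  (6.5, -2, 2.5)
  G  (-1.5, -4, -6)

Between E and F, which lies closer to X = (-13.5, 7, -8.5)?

Compare squared distances:
|XE|² = (-13.5−(-10.5))² + (7−7.5)² + (-8.5−(-7.5))² = 9 + 0.25 + 1 = 10.25
|XF|² = (-13.5−6.5)² + (7−(-2))² + (-8.5−2.5)² = 400 + 81 + 121 = 602
10.25 < 602, so E is closer.

E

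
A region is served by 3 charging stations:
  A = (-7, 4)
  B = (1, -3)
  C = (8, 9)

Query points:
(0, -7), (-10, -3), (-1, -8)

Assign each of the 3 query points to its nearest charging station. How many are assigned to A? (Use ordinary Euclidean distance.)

(0, -7) — d² to each: A:170, B:17, C:320 → nearest is B
(-10, -3) — d² to each: A:58, B:121, C:468 → nearest is A
(-1, -8) — d² to each: A:180, B:29, C:370 → nearest is B
1 of the 3 points has A as nearest.

1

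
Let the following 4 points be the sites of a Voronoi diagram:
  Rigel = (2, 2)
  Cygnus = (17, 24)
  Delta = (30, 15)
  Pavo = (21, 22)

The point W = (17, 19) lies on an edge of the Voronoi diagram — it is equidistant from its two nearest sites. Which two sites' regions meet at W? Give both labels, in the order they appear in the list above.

Cygnus and Pavo

Squared distances from W to each site:
d²(W, Rigel) = 225 + 289 = 514
d²(W, Cygnus) = 0 + 25 = 25
d²(W, Delta) = 169 + 16 = 185
d²(W, Pavo) = 16 + 9 = 25
W is equidistant from Cygnus and Pavo (both at squared distance 25), and every other site is strictly farther — so W lies on the Cygnus–Pavo Voronoi edge.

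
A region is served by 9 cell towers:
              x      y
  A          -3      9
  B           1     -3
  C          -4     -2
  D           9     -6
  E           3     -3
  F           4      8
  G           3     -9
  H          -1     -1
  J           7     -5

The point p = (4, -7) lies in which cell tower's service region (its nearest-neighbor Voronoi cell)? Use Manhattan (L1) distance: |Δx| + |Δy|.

d(p,A) = 7 + 16 = 23
d(p,B) = 3 + 4 = 7
d(p,C) = 8 + 5 = 13
d(p,D) = 5 + 1 = 6
d(p,E) = 1 + 4 = 5
d(p,F) = 0 + 15 = 15
d(p,G) = 1 + 2 = 3
d(p,H) = 5 + 6 = 11
d(p,J) = 3 + 2 = 5
The smallest is to G, so p lies in the Voronoi region of G.

G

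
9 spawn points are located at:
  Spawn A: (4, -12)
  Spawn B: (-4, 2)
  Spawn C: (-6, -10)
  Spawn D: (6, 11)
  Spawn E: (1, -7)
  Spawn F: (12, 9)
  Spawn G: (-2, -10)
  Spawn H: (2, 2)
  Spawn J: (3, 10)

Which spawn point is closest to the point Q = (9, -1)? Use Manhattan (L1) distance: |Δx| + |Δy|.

d(Q, Spawn A) = 5 + 11 = 16
d(Q, Spawn B) = 13 + 3 = 16
d(Q, Spawn C) = 15 + 9 = 24
d(Q, Spawn D) = 3 + 12 = 15
d(Q, Spawn E) = 8 + 6 = 14
d(Q, Spawn F) = 3 + 10 = 13
d(Q, Spawn G) = 11 + 9 = 20
d(Q, Spawn H) = 7 + 3 = 10
d(Q, Spawn J) = 6 + 11 = 17
Minimum is at Spawn H.

Spawn H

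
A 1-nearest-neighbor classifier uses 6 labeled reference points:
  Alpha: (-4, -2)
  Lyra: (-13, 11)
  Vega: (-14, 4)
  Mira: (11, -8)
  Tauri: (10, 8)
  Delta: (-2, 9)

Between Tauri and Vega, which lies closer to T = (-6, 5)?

Vega

Compare squared distances:
d²(T, Tauri) = (-6−10)² + (5−8)² = 256 + 9 = 265
d²(T, Vega) = (-6−(-14))² + (5−4)² = 64 + 1 = 65
265 > 65, so Vega is closer.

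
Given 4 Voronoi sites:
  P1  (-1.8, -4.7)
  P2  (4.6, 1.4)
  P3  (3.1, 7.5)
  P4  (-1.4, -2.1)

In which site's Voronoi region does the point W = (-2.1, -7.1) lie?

Squared Euclidean distances:
|WP1|² = 0.09 + 5.76 = 5.85
|WP2|² = 44.89 + 72.25 = 117.14
|WP3|² = 27.04 + 213.16 = 240.2
|WP4|² = 0.49 + 25 = 25.49
The smallest is to P1, so W lies in the Voronoi region of P1.

P1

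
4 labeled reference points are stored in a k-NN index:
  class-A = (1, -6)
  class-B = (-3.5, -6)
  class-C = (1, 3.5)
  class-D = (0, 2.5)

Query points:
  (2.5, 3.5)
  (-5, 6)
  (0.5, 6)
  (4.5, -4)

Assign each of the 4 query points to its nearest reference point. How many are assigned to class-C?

(2.5, 3.5) — d² to each: class-A:92.5, class-B:126.25, class-C:2.25, class-D:7.25 → nearest is class-C
(-5, 6) — d² to each: class-A:180, class-B:146.25, class-C:42.25, class-D:37.25 → nearest is class-D
(0.5, 6) — d² to each: class-A:144.25, class-B:160, class-C:6.5, class-D:12.5 → nearest is class-C
(4.5, -4) — d² to each: class-A:16.25, class-B:68, class-C:68.5, class-D:62.5 → nearest is class-A
2 of the 4 points have class-C as nearest.

2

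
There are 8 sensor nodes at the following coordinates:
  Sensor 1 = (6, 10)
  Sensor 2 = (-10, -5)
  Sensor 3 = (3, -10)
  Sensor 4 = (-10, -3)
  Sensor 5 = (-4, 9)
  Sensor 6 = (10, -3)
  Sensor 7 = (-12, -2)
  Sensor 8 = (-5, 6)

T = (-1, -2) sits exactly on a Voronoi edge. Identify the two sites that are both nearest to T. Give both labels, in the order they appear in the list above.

Squared distances from T to each site:
d²(T, Sensor 1) = 49 + 144 = 193
d²(T, Sensor 2) = 81 + 9 = 90
d²(T, Sensor 3) = 16 + 64 = 80
d²(T, Sensor 4) = 81 + 1 = 82
d²(T, Sensor 5) = 9 + 121 = 130
d²(T, Sensor 6) = 121 + 1 = 122
d²(T, Sensor 7) = 121 + 0 = 121
d²(T, Sensor 8) = 16 + 64 = 80
T is equidistant from Sensor 3 and Sensor 8 (both at squared distance 80), and every other site is strictly farther — so T lies on the Sensor 3–Sensor 8 Voronoi edge.

Sensor 3 and Sensor 8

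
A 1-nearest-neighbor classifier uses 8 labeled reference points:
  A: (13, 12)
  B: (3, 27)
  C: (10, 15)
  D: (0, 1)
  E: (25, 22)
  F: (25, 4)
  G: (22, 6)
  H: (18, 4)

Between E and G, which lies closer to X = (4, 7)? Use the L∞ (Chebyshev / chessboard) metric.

G

d(X,E) = max(21, 15) = 21
d(X,G) = max(18, 1) = 18
21 > 18, so G is closer.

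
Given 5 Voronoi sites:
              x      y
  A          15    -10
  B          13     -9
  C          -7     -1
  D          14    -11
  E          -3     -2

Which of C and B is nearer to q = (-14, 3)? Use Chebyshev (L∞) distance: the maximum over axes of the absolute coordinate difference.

C

d(q,C) = max(7, 4) = 7
d(q,B) = max(27, 12) = 27
7 < 27, so C is closer.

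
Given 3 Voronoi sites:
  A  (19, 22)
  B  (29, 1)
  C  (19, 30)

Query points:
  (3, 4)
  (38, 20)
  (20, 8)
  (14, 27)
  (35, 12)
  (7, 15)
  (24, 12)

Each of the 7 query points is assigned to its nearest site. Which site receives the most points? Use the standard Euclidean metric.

A

(3, 4) — d² to each: A:580, B:685, C:932 → nearest is A
(38, 20) — d² to each: A:365, B:442, C:461 → nearest is A
(20, 8) — d² to each: A:197, B:130, C:485 → nearest is B
(14, 27) — d² to each: A:50, B:901, C:34 → nearest is C
(35, 12) — d² to each: A:356, B:157, C:580 → nearest is B
(7, 15) — d² to each: A:193, B:680, C:369 → nearest is A
(24, 12) — d² to each: A:125, B:146, C:349 → nearest is A
Tally — A:4, B:2, C:1. A captures the most (4).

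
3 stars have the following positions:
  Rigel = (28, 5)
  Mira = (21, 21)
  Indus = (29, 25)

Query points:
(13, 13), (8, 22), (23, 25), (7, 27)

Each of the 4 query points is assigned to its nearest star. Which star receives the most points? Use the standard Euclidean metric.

(13, 13) — d² to each: Rigel:289, Mira:128, Indus:400 → nearest is Mira
(8, 22) — d² to each: Rigel:689, Mira:170, Indus:450 → nearest is Mira
(23, 25) — d² to each: Rigel:425, Mira:20, Indus:36 → nearest is Mira
(7, 27) — d² to each: Rigel:925, Mira:232, Indus:488 → nearest is Mira
Tally — Mira:4. Mira captures the most (4).

Mira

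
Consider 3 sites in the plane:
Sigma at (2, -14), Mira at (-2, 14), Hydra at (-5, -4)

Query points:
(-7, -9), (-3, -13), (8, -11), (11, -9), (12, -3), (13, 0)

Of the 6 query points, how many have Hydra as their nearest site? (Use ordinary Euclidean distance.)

1

(-7, -9) — d² to each: Sigma:106, Mira:554, Hydra:29 → nearest is Hydra
(-3, -13) — d² to each: Sigma:26, Mira:730, Hydra:85 → nearest is Sigma
(8, -11) — d² to each: Sigma:45, Mira:725, Hydra:218 → nearest is Sigma
(11, -9) — d² to each: Sigma:106, Mira:698, Hydra:281 → nearest is Sigma
(12, -3) — d² to each: Sigma:221, Mira:485, Hydra:290 → nearest is Sigma
(13, 0) — d² to each: Sigma:317, Mira:421, Hydra:340 → nearest is Sigma
1 of the 6 points has Hydra as nearest.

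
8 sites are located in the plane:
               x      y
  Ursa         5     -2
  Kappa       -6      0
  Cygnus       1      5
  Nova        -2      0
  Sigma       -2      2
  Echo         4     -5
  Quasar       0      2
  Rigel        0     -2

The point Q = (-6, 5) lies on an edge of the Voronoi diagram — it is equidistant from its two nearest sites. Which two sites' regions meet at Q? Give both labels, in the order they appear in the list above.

Kappa and Sigma

Squared distances from Q to each site:
d²(Q, Ursa) = (-6−5)² + (5−(-2))² = 121 + 49 = 170
d²(Q, Kappa) = (-6−(-6))² + (5−0)² = 0 + 25 = 25
d²(Q, Cygnus) = (-6−1)² + (5−5)² = 49 + 0 = 49
d²(Q, Nova) = (-6−(-2))² + (5−0)² = 16 + 25 = 41
d²(Q, Sigma) = (-6−(-2))² + (5−2)² = 16 + 9 = 25
d²(Q, Echo) = (-6−4)² + (5−(-5))² = 100 + 100 = 200
d²(Q, Quasar) = (-6−0)² + (5−2)² = 36 + 9 = 45
d²(Q, Rigel) = (-6−0)² + (5−(-2))² = 36 + 49 = 85
Q is equidistant from Kappa and Sigma (both at squared distance 25), and every other site is strictly farther — so Q lies on the Kappa–Sigma Voronoi edge.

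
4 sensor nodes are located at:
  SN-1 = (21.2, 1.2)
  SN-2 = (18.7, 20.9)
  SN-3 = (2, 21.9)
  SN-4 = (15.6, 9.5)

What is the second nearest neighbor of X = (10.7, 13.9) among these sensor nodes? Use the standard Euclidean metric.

Squared Euclidean distances:
d²(X, SN-1) = (10.7−21.2)² + (13.9−1.2)² = 110.25 + 161.29 = 271.54
d²(X, SN-2) = (10.7−18.7)² + (13.9−20.9)² = 64 + 49 = 113
d²(X, SN-3) = (10.7−2)² + (13.9−21.9)² = 75.69 + 64 = 139.69
d²(X, SN-4) = (10.7−15.6)² + (13.9−9.5)² = 24.01 + 19.36 = 43.37
Sorted ascending: SN-4, SN-2, SN-3, … — the second-nearest is SN-2.

SN-2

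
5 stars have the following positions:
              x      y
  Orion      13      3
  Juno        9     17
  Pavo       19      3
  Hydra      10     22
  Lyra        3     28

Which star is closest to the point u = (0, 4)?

Squared Euclidean distances:
d²(u, Orion) = (0−13)² + (4−3)² = 169 + 1 = 170
d²(u, Juno) = (0−9)² + (4−17)² = 81 + 169 = 250
d²(u, Pavo) = (0−19)² + (4−3)² = 361 + 1 = 362
d²(u, Hydra) = (0−10)² + (4−22)² = 100 + 324 = 424
d²(u, Lyra) = (0−3)² + (4−28)² = 9 + 576 = 585
The smallest is to Orion, so u lies in the Voronoi region of Orion.

Orion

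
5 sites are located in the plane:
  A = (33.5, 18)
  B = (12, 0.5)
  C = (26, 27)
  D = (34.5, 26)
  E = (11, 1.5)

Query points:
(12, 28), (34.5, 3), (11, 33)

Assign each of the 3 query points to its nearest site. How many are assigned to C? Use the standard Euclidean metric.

2

(12, 28) — d² to each: A:562.25, B:756.25, C:197, D:510.25, E:703.25 → nearest is C
(34.5, 3) — d² to each: A:226, B:512.5, C:648.25, D:529, E:554.5 → nearest is A
(11, 33) — d² to each: A:731.25, B:1057.25, C:261, D:601.25, E:992.25 → nearest is C
2 of the 3 points have C as nearest.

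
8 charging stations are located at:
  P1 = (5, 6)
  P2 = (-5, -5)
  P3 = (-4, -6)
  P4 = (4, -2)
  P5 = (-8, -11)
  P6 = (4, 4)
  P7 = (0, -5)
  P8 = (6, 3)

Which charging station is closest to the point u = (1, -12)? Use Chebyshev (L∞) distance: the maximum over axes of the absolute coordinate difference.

d(u,P1) = max(4, 18) = 18
d(u,P2) = max(6, 7) = 7
d(u,P3) = max(5, 6) = 6
d(u,P4) = max(3, 10) = 10
d(u,P5) = max(9, 1) = 9
d(u,P6) = max(3, 16) = 16
d(u,P7) = max(1, 7) = 7
d(u,P8) = max(5, 15) = 15
Minimum is at P3.

P3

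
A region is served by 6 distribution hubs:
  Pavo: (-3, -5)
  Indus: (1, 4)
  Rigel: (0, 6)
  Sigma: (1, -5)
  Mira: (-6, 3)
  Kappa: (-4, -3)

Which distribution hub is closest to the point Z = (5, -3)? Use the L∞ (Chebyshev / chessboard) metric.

Sigma

d(Z, Pavo) = max(8, 2) = 8
d(Z, Indus) = max(4, 7) = 7
d(Z, Rigel) = max(5, 9) = 9
d(Z, Sigma) = max(4, 2) = 4
d(Z, Mira) = max(11, 6) = 11
d(Z, Kappa) = max(9, 0) = 9
Sigma is nearest.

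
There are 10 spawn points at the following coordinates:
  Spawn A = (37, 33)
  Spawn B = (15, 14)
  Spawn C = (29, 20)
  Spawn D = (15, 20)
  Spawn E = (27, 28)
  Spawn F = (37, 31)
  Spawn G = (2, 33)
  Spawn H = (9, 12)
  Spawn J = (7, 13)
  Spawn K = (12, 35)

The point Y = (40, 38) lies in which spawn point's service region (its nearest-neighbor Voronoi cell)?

Since √ is increasing, it suffices to compare squared distances:
d²(Y, Spawn A) = (40−37)² + (38−33)² = 9 + 25 = 34
d²(Y, Spawn B) = (40−15)² + (38−14)² = 625 + 576 = 1201
d²(Y, Spawn C) = (40−29)² + (38−20)² = 121 + 324 = 445
d²(Y, Spawn D) = (40−15)² + (38−20)² = 625 + 324 = 949
d²(Y, Spawn E) = (40−27)² + (38−28)² = 169 + 100 = 269
d²(Y, Spawn F) = (40−37)² + (38−31)² = 9 + 49 = 58
d²(Y, Spawn G) = (40−2)² + (38−33)² = 1444 + 25 = 1469
d²(Y, Spawn H) = (40−9)² + (38−12)² = 961 + 676 = 1637
d²(Y, Spawn J) = (40−7)² + (38−13)² = 1089 + 625 = 1714
d²(Y, Spawn K) = (40−12)² + (38−35)² = 784 + 9 = 793
The smallest is to Spawn A, so Y lies in the Voronoi region of Spawn A.

Spawn A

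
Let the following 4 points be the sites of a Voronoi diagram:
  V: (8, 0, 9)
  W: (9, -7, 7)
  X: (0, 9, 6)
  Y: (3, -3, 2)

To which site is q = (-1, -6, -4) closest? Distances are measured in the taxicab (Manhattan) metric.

d(q,V) = 9 + 6 + 13 = 28
d(q,W) = 10 + 1 + 11 = 22
d(q,X) = 1 + 15 + 10 = 26
d(q,Y) = 4 + 3 + 6 = 13
Minimum is at Y.

Y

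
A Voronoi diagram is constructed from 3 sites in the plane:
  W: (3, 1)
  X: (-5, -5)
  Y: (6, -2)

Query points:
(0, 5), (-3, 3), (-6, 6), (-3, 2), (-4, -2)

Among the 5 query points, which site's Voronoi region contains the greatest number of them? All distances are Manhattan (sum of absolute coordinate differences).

W

(0, 5) — d to each: W:7, X:15, Y:13 → nearest is W
(-3, 3) — d to each: W:8, X:10, Y:14 → nearest is W
(-6, 6) — d to each: W:14, X:12, Y:20 → nearest is X
(-3, 2) — d to each: W:7, X:9, Y:13 → nearest is W
(-4, -2) — d to each: W:10, X:4, Y:10 → nearest is X
Tally — W:3, X:2. W captures the most (3).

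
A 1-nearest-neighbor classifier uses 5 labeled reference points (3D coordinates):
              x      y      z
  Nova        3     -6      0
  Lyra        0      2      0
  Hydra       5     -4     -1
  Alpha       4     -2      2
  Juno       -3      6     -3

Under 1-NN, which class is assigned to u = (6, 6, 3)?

Compare squared distances (the ordering matches that of the actual distances):
d²(u, Nova) = (6−3)² + (6−(-6))² + (3−0)² = 9 + 144 + 9 = 162
d²(u, Lyra) = (6−0)² + (6−2)² + (3−0)² = 36 + 16 + 9 = 61
d²(u, Hydra) = (6−5)² + (6−(-4))² + (3−(-1))² = 1 + 100 + 16 = 117
d²(u, Alpha) = (6−4)² + (6−(-2))² + (3−2)² = 4 + 64 + 1 = 69
d²(u, Juno) = (6−(-3))² + (6−6)² + (3−(-3))² = 81 + 0 + 36 = 117
Lyra is nearest.

Lyra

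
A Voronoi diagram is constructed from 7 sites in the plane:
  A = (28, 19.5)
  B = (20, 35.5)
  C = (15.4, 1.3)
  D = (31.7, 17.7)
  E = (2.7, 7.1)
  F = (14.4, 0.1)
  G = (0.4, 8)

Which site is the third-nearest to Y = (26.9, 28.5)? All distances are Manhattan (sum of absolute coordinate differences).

D

d(Y,A) = |26.9−28| + |28.5−19.5| = 1.1 + 9 = 10.1
d(Y,B) = |26.9−20| + |28.5−35.5| = 6.9 + 7 = 13.9
d(Y,C) = |26.9−15.4| + |28.5−1.3| = 11.5 + 27.2 = 38.7
d(Y,D) = |26.9−31.7| + |28.5−17.7| = 4.8 + 10.8 = 15.6
d(Y,E) = |26.9−2.7| + |28.5−7.1| = 24.2 + 21.4 = 45.6
d(Y,F) = |26.9−14.4| + |28.5−0.1| = 12.5 + 28.4 = 40.9
d(Y,G) = |26.9−0.4| + |28.5−8| = 26.5 + 20.5 = 47
Sorted ascending: A, B, D, C, … — the third-nearest is D.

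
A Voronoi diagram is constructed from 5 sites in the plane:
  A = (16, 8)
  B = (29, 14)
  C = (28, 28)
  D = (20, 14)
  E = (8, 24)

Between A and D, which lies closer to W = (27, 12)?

Compare squared distances:
|WA|² = (27−16)² + (12−8)² = 121 + 16 = 137
|WD|² = (27−20)² + (12−14)² = 49 + 4 = 53
137 > 53, so D is closer.

D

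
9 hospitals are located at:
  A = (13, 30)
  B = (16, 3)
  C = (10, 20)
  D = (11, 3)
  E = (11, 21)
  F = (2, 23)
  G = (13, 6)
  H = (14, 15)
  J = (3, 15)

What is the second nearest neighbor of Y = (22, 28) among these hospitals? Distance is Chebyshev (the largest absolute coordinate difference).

E

d(Y,A) = max(9, 2) = 9
d(Y,B) = max(6, 25) = 25
d(Y,C) = max(12, 8) = 12
d(Y,D) = max(11, 25) = 25
d(Y,E) = max(11, 7) = 11
d(Y,F) = max(20, 5) = 20
d(Y,G) = max(9, 22) = 22
d(Y,H) = max(8, 13) = 13
d(Y,J) = max(19, 13) = 19
Sorted ascending: A, E, C, … — the second-nearest is E.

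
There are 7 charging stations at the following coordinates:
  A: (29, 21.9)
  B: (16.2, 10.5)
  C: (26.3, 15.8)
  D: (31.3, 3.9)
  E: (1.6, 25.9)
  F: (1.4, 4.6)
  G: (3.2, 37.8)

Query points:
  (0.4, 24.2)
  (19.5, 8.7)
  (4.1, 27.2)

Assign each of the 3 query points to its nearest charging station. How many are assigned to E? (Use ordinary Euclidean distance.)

(0.4, 24.2) — d² to each: A:823.25, B:437.33, C:741.37, D:1366.9, E:4.33, F:385.16, G:192.8 → nearest is E
(19.5, 8.7) — d² to each: A:264.49, B:14.13, C:96.65, D:162.28, E:616.25, F:344.42, G:1112.5 → nearest is B
(4.1, 27.2) — d² to each: A:648.1, B:425.3, C:622.8, D:1282.73, E:7.94, F:518.05, G:113.17 → nearest is E
2 of the 3 points have E as nearest.

2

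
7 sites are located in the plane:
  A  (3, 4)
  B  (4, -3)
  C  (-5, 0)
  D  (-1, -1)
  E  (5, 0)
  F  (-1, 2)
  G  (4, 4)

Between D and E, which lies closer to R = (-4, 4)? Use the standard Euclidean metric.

Compare squared distances:
|RD|² = (-4−(-1))² + (4−(-1))² = 9 + 25 = 34
|RE|² = (-4−5)² + (4−0)² = 81 + 16 = 97
34 < 97, so D is closer.

D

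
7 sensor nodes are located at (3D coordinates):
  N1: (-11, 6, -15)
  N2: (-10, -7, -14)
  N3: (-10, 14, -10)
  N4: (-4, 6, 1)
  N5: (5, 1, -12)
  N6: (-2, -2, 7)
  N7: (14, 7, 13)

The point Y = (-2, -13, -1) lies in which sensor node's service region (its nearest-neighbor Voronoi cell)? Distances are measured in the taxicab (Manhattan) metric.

d(Y,N1) = |-2−(-11)| + |-13−6| + |-1−(-15)| = 9 + 19 + 14 = 42
d(Y,N2) = |-2−(-10)| + |-13−(-7)| + |-1−(-14)| = 8 + 6 + 13 = 27
d(Y,N3) = |-2−(-10)| + |-13−14| + |-1−(-10)| = 8 + 27 + 9 = 44
d(Y,N4) = |-2−(-4)| + |-13−6| + |-1−1| = 2 + 19 + 2 = 23
d(Y,N5) = |-2−5| + |-13−1| + |-1−(-12)| = 7 + 14 + 11 = 32
d(Y,N6) = |-2−(-2)| + |-13−(-2)| + |-1−7| = 0 + 11 + 8 = 19
d(Y,N7) = |-2−14| + |-13−7| + |-1−13| = 16 + 20 + 14 = 50
N6 is nearest.

N6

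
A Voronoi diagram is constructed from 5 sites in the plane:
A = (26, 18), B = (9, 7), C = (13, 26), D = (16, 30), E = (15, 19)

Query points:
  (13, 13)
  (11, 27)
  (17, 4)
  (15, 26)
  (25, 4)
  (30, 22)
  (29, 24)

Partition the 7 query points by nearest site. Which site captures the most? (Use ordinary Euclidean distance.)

A

(13, 13) — d² to each: A:194, B:52, C:169, D:298, E:40 → nearest is E
(11, 27) — d² to each: A:306, B:404, C:5, D:34, E:80 → nearest is C
(17, 4) — d² to each: A:277, B:73, C:500, D:677, E:229 → nearest is B
(15, 26) — d² to each: A:185, B:397, C:4, D:17, E:49 → nearest is C
(25, 4) — d² to each: A:197, B:265, C:628, D:757, E:325 → nearest is A
(30, 22) — d² to each: A:32, B:666, C:305, D:260, E:234 → nearest is A
(29, 24) — d² to each: A:45, B:689, C:260, D:205, E:221 → nearest is A
Tally — A:3, B:1, C:2, E:1. A captures the most (3).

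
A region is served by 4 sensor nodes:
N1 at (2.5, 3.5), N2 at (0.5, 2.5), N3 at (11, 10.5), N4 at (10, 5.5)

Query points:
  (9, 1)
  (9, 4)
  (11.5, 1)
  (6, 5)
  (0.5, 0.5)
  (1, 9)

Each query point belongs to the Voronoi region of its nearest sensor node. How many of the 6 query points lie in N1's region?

(9, 1) — d² to each: N1:48.5, N2:74.5, N3:94.25, N4:21.25 → nearest is N4
(9, 4) — d² to each: N1:42.5, N2:74.5, N3:46.25, N4:3.25 → nearest is N4
(11.5, 1) — d² to each: N1:87.25, N2:123.25, N3:90.5, N4:22.5 → nearest is N4
(6, 5) — d² to each: N1:14.5, N2:36.5, N3:55.25, N4:16.25 → nearest is N1
(0.5, 0.5) — d² to each: N1:13, N2:4, N3:210.25, N4:115.25 → nearest is N2
(1, 9) — d² to each: N1:32.5, N2:42.5, N3:102.25, N4:93.25 → nearest is N1
2 of the 6 points have N1 as nearest.

2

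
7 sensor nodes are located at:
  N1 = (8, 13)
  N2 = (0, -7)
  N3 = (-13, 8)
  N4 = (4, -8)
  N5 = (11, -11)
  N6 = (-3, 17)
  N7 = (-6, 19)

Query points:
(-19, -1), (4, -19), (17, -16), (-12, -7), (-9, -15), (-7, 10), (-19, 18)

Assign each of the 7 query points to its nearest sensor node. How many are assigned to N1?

0

(-19, -1) — d² to each: N1:925, N2:397, N3:117, N4:578, N5:1000, N6:580, N7:569 → nearest is N3
(4, -19) — d² to each: N1:1040, N2:160, N3:1018, N4:121, N5:113, N6:1345, N7:1544 → nearest is N5
(17, -16) — d² to each: N1:922, N2:370, N3:1476, N4:233, N5:61, N6:1489, N7:1754 → nearest is N5
(-12, -7) — d² to each: N1:800, N2:144, N3:226, N4:257, N5:545, N6:657, N7:712 → nearest is N2
(-9, -15) — d² to each: N1:1073, N2:145, N3:545, N4:218, N5:416, N6:1060, N7:1165 → nearest is N2
(-7, 10) — d² to each: N1:234, N2:338, N3:40, N4:445, N5:765, N6:65, N7:82 → nearest is N3
(-19, 18) — d² to each: N1:754, N2:986, N3:136, N4:1205, N5:1741, N6:257, N7:170 → nearest is N3
0 of the 7 points have N1 as nearest.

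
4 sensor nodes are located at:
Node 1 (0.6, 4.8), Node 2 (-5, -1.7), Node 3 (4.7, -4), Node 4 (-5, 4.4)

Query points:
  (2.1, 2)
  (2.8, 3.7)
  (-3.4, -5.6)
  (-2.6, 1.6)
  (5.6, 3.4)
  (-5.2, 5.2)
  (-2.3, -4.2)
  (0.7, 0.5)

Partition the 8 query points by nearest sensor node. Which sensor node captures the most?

(2.1, 2) — d² to each: Node 1:10.09, Node 2:64.1, Node 3:42.76, Node 4:56.17 → nearest is Node 1
(2.8, 3.7) — d² to each: Node 1:6.05, Node 2:90, Node 3:62.9, Node 4:61.33 → nearest is Node 1
(-3.4, -5.6) — d² to each: Node 1:124.16, Node 2:17.77, Node 3:68.17, Node 4:102.56 → nearest is Node 2
(-2.6, 1.6) — d² to each: Node 1:20.48, Node 2:16.65, Node 3:84.65, Node 4:13.6 → nearest is Node 4
(5.6, 3.4) — d² to each: Node 1:26.96, Node 2:138.37, Node 3:55.57, Node 4:113.36 → nearest is Node 1
(-5.2, 5.2) — d² to each: Node 1:33.8, Node 2:47.65, Node 3:182.65, Node 4:0.68 → nearest is Node 4
(-2.3, -4.2) — d² to each: Node 1:89.41, Node 2:13.54, Node 3:49.04, Node 4:81.25 → nearest is Node 2
(0.7, 0.5) — d² to each: Node 1:18.5, Node 2:37.33, Node 3:36.25, Node 4:47.7 → nearest is Node 1
Tally — Node 1:4, Node 2:2, Node 4:2. Node 1 captures the most (4).

Node 1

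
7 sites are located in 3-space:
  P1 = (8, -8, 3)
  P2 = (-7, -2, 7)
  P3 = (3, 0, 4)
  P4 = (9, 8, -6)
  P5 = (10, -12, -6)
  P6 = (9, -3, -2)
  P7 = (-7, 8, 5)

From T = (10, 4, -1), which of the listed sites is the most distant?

P2

Compare squared distances (the ordering matches that of the actual distances):
|TP1|² = 4 + 144 + 16 = 164
|TP2|² = 289 + 36 + 64 = 389
|TP3|² = 49 + 16 + 25 = 90
|TP4|² = 1 + 16 + 25 = 42
|TP5|² = 0 + 256 + 25 = 281
|TP6|² = 1 + 49 + 1 = 51
|TP7|² = 289 + 16 + 36 = 341
The largest is to P2.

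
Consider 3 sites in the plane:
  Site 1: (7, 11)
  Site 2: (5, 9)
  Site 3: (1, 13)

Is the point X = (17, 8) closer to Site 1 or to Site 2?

Compare squared distances:
d²(X, Site 1) = (17−7)² + (8−11)² = 100 + 9 = 109
d²(X, Site 2) = (17−5)² + (8−9)² = 144 + 1 = 145
109 < 145, so Site 1 is closer.

Site 1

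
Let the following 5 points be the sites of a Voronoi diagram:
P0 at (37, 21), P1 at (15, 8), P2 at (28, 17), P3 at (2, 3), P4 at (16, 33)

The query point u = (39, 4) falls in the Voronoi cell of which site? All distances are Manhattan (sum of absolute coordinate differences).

d(u,P0) = |39−37| + |4−21| = 2 + 17 = 19
d(u,P1) = |39−15| + |4−8| = 24 + 4 = 28
d(u,P2) = |39−28| + |4−17| = 11 + 13 = 24
d(u,P3) = |39−2| + |4−3| = 37 + 1 = 38
d(u,P4) = |39−16| + |4−33| = 23 + 29 = 52
The smallest is to P0, so u lies in the Voronoi region of P0.

P0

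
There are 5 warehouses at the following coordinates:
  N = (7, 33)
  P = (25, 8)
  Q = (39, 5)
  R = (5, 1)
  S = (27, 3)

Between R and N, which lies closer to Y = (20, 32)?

N

Compare squared distances:
|YR|² = (20−5)² + (32−1)² = 225 + 961 = 1186
|YN|² = (20−7)² + (32−33)² = 169 + 1 = 170
1186 > 170, so N is closer.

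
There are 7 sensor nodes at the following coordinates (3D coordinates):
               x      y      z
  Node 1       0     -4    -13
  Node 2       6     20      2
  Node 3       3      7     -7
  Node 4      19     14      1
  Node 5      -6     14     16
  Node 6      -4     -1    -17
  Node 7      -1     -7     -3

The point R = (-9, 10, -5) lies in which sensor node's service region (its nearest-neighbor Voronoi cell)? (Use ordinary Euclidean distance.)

Since √ is increasing, it suffices to compare squared distances:
d²(R, Node 1) = (-9−0)² + (10−(-4))² + (-5−(-13))² = 81 + 196 + 64 = 341
d²(R, Node 2) = (-9−6)² + (10−20)² + (-5−2)² = 225 + 100 + 49 = 374
d²(R, Node 3) = (-9−3)² + (10−7)² + (-5−(-7))² = 144 + 9 + 4 = 157
d²(R, Node 4) = (-9−19)² + (10−14)² + (-5−1)² = 784 + 16 + 36 = 836
d²(R, Node 5) = (-9−(-6))² + (10−14)² + (-5−16)² = 9 + 16 + 441 = 466
d²(R, Node 6) = (-9−(-4))² + (10−(-1))² + (-5−(-17))² = 25 + 121 + 144 = 290
d²(R, Node 7) = (-9−(-1))² + (10−(-7))² + (-5−(-3))² = 64 + 289 + 4 = 357
Minimum is at Node 3.

Node 3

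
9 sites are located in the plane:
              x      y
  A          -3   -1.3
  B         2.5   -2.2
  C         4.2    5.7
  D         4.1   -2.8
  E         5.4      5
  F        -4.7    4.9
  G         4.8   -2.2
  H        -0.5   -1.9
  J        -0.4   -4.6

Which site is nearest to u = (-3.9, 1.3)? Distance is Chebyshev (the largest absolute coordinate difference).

A

d(u,A) = max(0.9, 2.6) = 2.6
d(u,B) = max(6.4, 3.5) = 6.4
d(u,C) = max(8.1, 4.4) = 8.1
d(u,D) = max(8, 4.1) = 8
d(u,E) = max(9.3, 3.7) = 9.3
d(u,F) = max(0.8, 3.6) = 3.6
d(u,G) = max(8.7, 3.5) = 8.7
d(u,H) = max(3.4, 3.2) = 3.4
d(u,J) = max(3.5, 5.9) = 5.9
Minimum is at A.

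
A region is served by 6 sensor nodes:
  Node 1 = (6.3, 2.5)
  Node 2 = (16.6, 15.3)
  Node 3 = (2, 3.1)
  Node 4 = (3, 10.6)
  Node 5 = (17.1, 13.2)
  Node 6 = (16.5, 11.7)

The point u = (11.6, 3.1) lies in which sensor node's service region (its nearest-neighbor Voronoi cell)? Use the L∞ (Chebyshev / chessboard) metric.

d(u, Node 1) = max(5.3, 0.6) = 5.3
d(u, Node 2) = max(5, 12.2) = 12.2
d(u, Node 3) = max(9.6, 0) = 9.6
d(u, Node 4) = max(8.6, 7.5) = 8.6
d(u, Node 5) = max(5.5, 10.1) = 10.1
d(u, Node 6) = max(4.9, 8.6) = 8.6
Node 1 is nearest.

Node 1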